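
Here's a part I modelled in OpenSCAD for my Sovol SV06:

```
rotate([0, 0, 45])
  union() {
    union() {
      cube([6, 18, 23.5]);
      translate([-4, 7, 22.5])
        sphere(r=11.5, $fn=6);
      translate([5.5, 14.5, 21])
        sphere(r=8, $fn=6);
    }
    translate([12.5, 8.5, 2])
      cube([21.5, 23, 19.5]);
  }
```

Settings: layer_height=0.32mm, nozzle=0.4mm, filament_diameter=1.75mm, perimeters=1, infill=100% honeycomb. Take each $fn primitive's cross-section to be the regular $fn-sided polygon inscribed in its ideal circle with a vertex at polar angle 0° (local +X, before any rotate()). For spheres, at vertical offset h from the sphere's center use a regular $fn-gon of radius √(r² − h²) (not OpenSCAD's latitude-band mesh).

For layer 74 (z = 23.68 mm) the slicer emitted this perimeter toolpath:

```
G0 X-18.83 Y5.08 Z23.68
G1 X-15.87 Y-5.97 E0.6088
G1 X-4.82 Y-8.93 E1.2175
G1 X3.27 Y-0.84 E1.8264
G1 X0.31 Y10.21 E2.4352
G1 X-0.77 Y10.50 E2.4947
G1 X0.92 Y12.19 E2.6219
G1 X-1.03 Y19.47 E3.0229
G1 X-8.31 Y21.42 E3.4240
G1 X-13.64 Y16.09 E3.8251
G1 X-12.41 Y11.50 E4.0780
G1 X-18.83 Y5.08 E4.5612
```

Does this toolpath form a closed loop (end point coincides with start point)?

Start point (G0): (-18.83, 5.08). End point (last G1): the path returns to the start — closed.

yes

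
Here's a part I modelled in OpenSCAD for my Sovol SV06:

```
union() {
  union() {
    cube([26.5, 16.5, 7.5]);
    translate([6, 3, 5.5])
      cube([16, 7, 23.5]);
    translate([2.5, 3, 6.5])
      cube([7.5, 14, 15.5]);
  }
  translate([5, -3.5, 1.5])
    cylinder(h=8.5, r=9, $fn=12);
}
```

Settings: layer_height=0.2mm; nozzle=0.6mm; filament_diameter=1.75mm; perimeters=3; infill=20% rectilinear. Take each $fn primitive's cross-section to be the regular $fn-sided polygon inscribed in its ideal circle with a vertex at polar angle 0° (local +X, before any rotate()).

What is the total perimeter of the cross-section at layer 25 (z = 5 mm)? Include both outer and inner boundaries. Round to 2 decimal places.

At z = 5 mm: the cube is present — its section is the full 26.5×16.5 rectangle (perimeter 86.00 mm); the cube at (6, 3) is not intersected at this z (z outside [5.5, 29]); the cube at (2.5, 3) does not reach this height (z outside [6.5, 22]); Merging all regions: only the 26.5×16.5 cube is present, so the union is just that shape — boundary = 86.00 mm; the cylinder at (5, -3.5): section is a regular 12-gon, circumradius r=9 (perimeter = 2·12·9.000·sin(180°/12) = 55.90 mm); Merging all regions: the regions partially overlap (shared area 54.95 mm²), so the edge portions inside another operand are dropped and the merged outline is re-measured after clipping — boundary = 109.33 mm. Overall, the cross-section is a single solid region. Total boundary length (outer) = 109.33 mm.

109.33 mm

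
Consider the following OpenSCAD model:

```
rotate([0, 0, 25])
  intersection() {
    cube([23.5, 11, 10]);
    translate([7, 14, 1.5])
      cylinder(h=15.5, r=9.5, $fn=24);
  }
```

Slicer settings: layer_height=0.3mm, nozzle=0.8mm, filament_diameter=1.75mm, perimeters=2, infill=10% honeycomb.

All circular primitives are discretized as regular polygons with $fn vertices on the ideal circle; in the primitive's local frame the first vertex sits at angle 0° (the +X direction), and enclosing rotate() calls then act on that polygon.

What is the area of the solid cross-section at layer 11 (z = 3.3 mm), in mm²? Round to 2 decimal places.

80.65 mm²

At z = 3.3 mm: the cube (footprint 23.5×11) is included at this height (area 258.50 mm²); the cylinder at (7, 14): section is a regular 24-gon, circumradius r=9.5 (area = (24/2)·9.500²·sin(360°/24) = 280.30 mm²); Taking the intersection: the r=9.5 cylinder at (7, 14) partially overlaps the 23.5×11 cube; clipping to the common part keeps 80.65 mm² — area = 80.65 mm²; (rotated 25° about Z; rotation is an isometry so areas/perimeters/island counts are preserved). Overall, the cross-section is a single solid region. Net area = 80.65 mm².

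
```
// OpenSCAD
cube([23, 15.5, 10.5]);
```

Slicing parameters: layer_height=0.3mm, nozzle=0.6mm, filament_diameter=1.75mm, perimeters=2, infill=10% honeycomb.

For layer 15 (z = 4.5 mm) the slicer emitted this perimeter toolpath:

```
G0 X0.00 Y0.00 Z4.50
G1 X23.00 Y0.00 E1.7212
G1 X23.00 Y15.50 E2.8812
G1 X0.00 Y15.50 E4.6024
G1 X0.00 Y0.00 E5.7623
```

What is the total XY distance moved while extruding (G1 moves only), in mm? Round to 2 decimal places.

Sum the Euclidean lengths of each G1 segment: total = 77.00 mm.

77.00 mm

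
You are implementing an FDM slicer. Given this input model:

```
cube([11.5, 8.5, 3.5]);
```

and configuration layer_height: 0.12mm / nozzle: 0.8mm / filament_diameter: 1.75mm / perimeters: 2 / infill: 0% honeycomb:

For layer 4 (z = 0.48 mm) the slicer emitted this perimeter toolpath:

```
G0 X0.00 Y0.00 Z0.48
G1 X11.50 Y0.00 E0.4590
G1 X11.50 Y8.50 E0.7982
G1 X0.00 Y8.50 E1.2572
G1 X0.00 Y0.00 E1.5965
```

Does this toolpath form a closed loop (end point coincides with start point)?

yes

Start point (G0): (0.00, 0.00). End point (last G1): the path returns to the start — closed.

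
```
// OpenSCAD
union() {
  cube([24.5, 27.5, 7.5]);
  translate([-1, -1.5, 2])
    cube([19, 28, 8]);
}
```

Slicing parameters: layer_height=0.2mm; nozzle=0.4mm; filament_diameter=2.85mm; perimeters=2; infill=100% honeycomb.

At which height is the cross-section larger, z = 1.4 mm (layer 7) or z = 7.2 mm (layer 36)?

layer 36 (z = 7.2 mm)

Layer 7 (z = 1.4): the cube is present — its section is the full 24.5×27.5 rectangle (area 673.75 mm²); the cube at (-1, -1.5) is not intersected at this z (z outside [2, 10]); Taking the union: only the 24.5×27.5 cube is present, so the union is just that shape — area = 673.75 mm². So its area = 673.75 mm². Layer 36 (z = 7.2): the 24.5×27.5 cube contributes its full rectangle (area 673.75 mm²); the cube at (-1, -1.5) is present — its section is the full 19×28 rectangle (area 532.00 mm²); Merging all regions: the regions partially overlap — summed areas 1205.75 mm² minus the doubly-counted overlap 477.00 mm² gives 728.75 mm² — area = 728.75 mm². So its area = 728.75 mm². Layer 36 is larger (728.75 vs 673.75 mm²).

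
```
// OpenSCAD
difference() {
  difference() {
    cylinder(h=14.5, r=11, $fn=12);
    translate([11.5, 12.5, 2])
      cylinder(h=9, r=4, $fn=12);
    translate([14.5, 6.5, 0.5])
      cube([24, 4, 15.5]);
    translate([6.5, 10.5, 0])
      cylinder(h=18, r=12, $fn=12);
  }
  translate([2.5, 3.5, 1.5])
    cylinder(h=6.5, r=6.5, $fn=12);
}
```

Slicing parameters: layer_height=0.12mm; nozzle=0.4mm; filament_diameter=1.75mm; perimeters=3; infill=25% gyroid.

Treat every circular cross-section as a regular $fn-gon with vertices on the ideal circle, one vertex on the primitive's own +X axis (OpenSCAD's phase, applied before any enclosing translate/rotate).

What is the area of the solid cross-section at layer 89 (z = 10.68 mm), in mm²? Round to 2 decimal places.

229.66 mm²

At z = 10.68 mm: the r=11 cylinder gives a regular 12-gon of circumradius 11 (constant along its height) (area = (12/2)·11.000²·sin(360°/12) = 363.00 mm²); the r=4 cylinder at (11.5, 12.5) gives a regular 12-gon of circumradius 4 (constant along its height) (area = (12/2)·4.000²·sin(360°/12) = 48.00 mm²); the cube at (14.5, 6.5) (footprint 24×4) is included at this height (area 96.00 mm²); the r=12 cylinder at (6.5, 10.5) gives a regular 12-gon of circumradius 12 (constant along its height) (area = (12/2)·12.000²·sin(360°/12) = 432.00 mm²); After the difference (first − rest): starting from the r=11 cylinder (363.00 mm²), the r=4 cylinder at (11.5, 12.5) misses the remaining region (no effect); the 24×4 cube at (14.5, 6.5) misses the remaining region (no effect); the r=12 cylinder at (6.5, 10.5) partially overlaps it — only the 133.34 mm² overlap (of its 432.00 mm²) is removed, clipping the outline — area = 229.66 mm²; the cylinder at (2.5, 3.5) is not intersected at this z (z outside [1.5, 8]); Taking the first minus the rest: none of the subtracted shapes is present at this height, so the result so far is unchanged — area = 229.66 mm². Overall, the cross-section is a single solid region. Net area = 229.66 mm².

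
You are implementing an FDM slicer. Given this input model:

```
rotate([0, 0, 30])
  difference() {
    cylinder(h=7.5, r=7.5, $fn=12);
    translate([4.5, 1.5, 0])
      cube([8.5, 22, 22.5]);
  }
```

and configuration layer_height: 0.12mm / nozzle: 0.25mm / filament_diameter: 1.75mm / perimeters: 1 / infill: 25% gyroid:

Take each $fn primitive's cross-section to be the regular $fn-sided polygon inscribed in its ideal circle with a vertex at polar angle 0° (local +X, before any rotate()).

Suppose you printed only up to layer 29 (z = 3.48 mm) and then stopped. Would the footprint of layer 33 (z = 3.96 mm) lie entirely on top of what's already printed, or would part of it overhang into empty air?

Compare the two slices. At z = 3.48: the r=7.5 cylinder gives a regular 12-gon of circumradius 7.5 (constant along its height) (area = (12/2)·7.500²·sin(360°/12) = 168.75 mm²); the cube at (4.5, 1.5) is present — its section is the full 8.5×22 rectangle (area 187.00 mm²); After the difference (first − rest): starting from the r=7.5 cylinder (168.75 mm²), the 8.5×22 cube at (4.5, 1.5) partially overlaps it — only the 7.16 mm² overlap (of its 187.00 mm²) is removed, clipping the outline — area = 161.59 mm²; (rotated 30° about Z; rotation is an isometry so areas/perimeters/island counts are preserved). At z = 3.96: the r=7.5 cylinder contributes a regular 12-gon of circumradius 7.5 (area = (12/2)·7.500²·sin(360°/12) = 168.75 mm²); the cube at (4.5, 1.5) (footprint 8.5×22) is included at this height (area 187.00 mm²); After the difference (first − rest): starting from the r=7.5 cylinder (168.75 mm²), the 8.5×22 cube at (4.5, 1.5) partially overlaps it — only the 7.16 mm² overlap (of its 187.00 mm²) is removed, clipping the outline — area = 161.59 mm²; (rotated 30° about Z; rotation is an isometry so areas/perimeters/island counts are preserved). Checking containment: the cross-section at z = 3.96 is a subset of the cross-section at z = 3.48.

entirely on top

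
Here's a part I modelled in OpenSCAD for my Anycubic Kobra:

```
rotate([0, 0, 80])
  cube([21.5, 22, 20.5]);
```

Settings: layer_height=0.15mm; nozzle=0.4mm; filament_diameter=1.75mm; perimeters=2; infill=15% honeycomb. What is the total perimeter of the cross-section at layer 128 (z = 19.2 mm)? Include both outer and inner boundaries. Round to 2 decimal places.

87.00 mm

At z = 19.2 mm: the cube is present — its section is the full 21.5×22 rectangle (perimeter 87.00 mm); (whole slice rotated 80° about Z — lengths, areas and connectivity unchanged). Overall, the cross-section is a single solid region. Total boundary length (outer) = 87.00 mm.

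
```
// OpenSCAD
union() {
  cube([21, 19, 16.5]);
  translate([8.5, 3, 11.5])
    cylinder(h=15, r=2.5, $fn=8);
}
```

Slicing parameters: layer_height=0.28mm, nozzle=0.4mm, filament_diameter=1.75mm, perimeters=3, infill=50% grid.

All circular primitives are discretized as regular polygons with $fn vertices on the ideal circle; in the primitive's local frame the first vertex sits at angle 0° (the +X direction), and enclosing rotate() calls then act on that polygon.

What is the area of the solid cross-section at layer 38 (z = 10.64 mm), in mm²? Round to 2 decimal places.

At z = 10.64 mm: the cube (footprint 21×19) is included at this height (area 399.00 mm²); the cylinder at (8.5, 3) is absent (z outside [11.5, 26.5]); Merging all regions: only the 21×19 cube is present, so the union is just that shape — area = 399.00 mm². Overall, the cross-section is a single solid region. Net area = 399.00 mm².

399.00 mm²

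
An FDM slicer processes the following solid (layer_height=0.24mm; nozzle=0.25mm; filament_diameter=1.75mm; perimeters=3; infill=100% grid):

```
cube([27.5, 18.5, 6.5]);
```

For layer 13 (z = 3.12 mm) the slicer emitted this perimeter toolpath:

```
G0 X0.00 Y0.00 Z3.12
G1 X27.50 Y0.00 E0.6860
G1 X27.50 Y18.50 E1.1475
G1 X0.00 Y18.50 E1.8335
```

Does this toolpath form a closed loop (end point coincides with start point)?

Start point (G0): (0.00, 0.00). End point (last G1): the path does not return to the start — open.

no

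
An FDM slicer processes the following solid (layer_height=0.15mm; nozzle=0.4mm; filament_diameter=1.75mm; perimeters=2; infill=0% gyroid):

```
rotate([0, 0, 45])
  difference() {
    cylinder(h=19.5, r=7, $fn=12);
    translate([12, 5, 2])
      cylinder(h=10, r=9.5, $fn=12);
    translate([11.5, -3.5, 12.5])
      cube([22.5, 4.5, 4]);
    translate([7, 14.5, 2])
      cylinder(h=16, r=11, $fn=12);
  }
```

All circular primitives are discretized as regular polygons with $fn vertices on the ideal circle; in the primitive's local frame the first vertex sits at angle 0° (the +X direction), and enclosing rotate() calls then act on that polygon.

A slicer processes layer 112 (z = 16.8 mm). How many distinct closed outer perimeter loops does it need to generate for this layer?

1

At z = 16.8 mm: the cylinder: section is a regular 12-gon, circumradius r=7; the cylinder at (12, 5) is absent (z outside [2, 12]); the cube at (11.5, -3.5) is absent (z outside [12.5, 16.5]); the r=11 cylinder at (7, 14.5) contributes a regular 12-gon of circumradius 11; Subtracting the remaining from the first: starting from the r=7 cylinder, the r=11 cylinder at (7, 14.5) partially overlaps it — only the 6.77 mm² overlap (of its 363.00 mm²) is removed, clipping the outline — 1 connected region; (rotated 45° about Z; rotation is an isometry so areas/perimeters/island counts are preserved). The result has 1 disconnected region.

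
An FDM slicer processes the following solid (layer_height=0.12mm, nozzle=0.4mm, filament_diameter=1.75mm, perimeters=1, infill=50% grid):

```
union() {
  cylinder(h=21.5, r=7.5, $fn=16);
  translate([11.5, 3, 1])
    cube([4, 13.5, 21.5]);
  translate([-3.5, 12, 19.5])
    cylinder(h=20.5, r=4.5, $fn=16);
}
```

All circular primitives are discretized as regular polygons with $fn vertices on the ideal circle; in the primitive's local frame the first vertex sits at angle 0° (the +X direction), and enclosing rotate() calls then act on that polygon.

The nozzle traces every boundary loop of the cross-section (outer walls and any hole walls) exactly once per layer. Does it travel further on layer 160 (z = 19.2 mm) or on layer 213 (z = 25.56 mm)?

layer 160 (z = 19.2 mm)

Layer 160 (z = 19.2): the r=7.5 cylinder contributes a regular 16-gon of circumradius 7.5 (perimeter = 2·16·7.500·sin(180°/16) = 46.82 mm); the cube at (11.5, 3) is present — its section is the full 4×13.5 rectangle (perimeter 35.00 mm); the cylinder at (-3.5, 12) is absent (z outside [19.5, 40]); Combining (union): the 2 present regions are separate (no shared area or edge), so areas and boundary lengths simply add and each stays a separate island — boundary = 81.82 mm. So its perimeter = 81.82 mm. Layer 213 (z = 25.56): the cylinder is absent (z outside [0, 21.5]); the cube at (11.5, 3) is not intersected at this z (z outside [1, 22.5]); the cylinder at (-3.5, 12): section is a regular 16-gon, circumradius r=4.5 (perimeter = 2·16·4.500·sin(180°/16) = 28.09 mm); Merging all regions: only the r=4.5 cylinder at (-3.5, 12) is present, so the union is just that shape — boundary = 28.09 mm. So its perimeter = 28.09 mm. Layer 160 is larger (81.82 vs 28.09 mm).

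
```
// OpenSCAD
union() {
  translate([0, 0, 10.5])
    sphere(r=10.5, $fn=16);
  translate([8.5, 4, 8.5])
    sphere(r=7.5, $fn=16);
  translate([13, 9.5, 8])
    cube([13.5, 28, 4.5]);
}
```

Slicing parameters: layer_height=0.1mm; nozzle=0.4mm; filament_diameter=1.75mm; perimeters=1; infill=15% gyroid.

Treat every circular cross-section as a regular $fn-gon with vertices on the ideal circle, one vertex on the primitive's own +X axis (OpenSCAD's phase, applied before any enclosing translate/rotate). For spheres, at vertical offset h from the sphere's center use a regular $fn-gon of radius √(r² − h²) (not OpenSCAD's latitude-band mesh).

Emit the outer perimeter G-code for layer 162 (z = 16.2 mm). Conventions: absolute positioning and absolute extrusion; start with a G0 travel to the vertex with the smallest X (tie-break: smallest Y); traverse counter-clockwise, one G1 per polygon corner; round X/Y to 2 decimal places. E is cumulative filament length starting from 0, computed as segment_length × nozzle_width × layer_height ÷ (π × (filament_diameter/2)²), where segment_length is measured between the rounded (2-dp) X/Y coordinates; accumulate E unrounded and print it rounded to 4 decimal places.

At z = 16.2 mm: the r=10.5 sphere contributes a regular 16-gon of circumradius √(10.5²−5.7²) = 8.818; the sphere at (8.5, 4) does not reach this height (|z−center|=7.700 > r=7.5); the cube at (13, 9.5) is absent (z outside [8, 12.5]); Merging all regions: only the r=10.5 sphere is present, so the union is just that shape — 1 connected region. The outline is a single polygon with 16 vertices. Extrusion per mm of travel: 0.4 × 0.1 / (π × 0.875²) = 0.016630. Accumulating E over each segment gives final E = 0.9158.

G0 X-8.82 Y0.00 Z16.20
G1 X-8.15 Y-3.37 E0.0571
G1 X-6.24 Y-6.24 E0.1145
G1 X-3.37 Y-8.15 E0.1718
G1 X0.00 Y-8.82 E0.2289
G1 X3.37 Y-8.15 E0.2861
G1 X6.24 Y-6.24 E0.3434
G1 X8.15 Y-3.37 E0.4007
G1 X8.82 Y0.00 E0.4579
G1 X8.15 Y3.37 E0.5150
G1 X6.24 Y6.24 E0.5724
G1 X3.37 Y8.15 E0.6297
G1 X0.00 Y8.82 E0.6868
G1 X-3.37 Y8.15 E0.7440
G1 X-6.24 Y6.24 E0.8013
G1 X-8.15 Y3.37 E0.8586
G1 X-8.82 Y0.00 E0.9158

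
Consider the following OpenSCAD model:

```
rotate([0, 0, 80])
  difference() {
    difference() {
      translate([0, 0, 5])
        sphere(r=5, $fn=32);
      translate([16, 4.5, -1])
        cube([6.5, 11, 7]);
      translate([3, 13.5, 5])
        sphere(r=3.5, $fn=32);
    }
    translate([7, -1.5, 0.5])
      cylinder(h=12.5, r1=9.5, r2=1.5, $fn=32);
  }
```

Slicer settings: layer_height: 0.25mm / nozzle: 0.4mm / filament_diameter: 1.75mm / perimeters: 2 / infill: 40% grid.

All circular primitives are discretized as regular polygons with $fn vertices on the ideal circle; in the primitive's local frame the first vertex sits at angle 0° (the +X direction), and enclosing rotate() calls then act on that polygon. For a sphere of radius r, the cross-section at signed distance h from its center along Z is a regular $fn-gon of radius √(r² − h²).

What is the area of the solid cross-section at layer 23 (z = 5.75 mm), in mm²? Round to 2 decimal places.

53.78 mm²

At z = 5.75 mm: the r=5 sphere slices to a regular 32-gon of circumradius 4.943 (√(r²−h²) with h=0.75 from center) (area = (32/2)·4.943²·sin(360°/32) = 76.28 mm²); the cube at (16, 4.5) is present — its section is the full 6.5×11 rectangle (area 71.50 mm²); the sphere at (3, 13.5): section is a regular 32-gon, circumradius = √(r²−h²) = √(3.5²−0.75²) = 3.419 (area = (32/2)·3.419²·sin(360°/32) = 36.48 mm²); Subtracting the remaining from the first: starting from the r=5 sphere (76.28 mm²), the 6.5×11 cube at (16, 4.5) misses the remaining region (no effect); the r=3.5 sphere at (3, 13.5) misses the remaining region (no effect) — area = 76.28 mm²; the cone at (7, -1.5) (r1=9.5→r2=1.5) has section circumradius 6.140 here — a regular 32-gon (area = (32/2)·6.140²·sin(360°/32) = 117.68 mm²); Subtracting the remaining from the first: starting from that combined region (76.28 mm²), the cone at (7, -1.5) partially overlaps it — only the 22.50 mm² overlap (of its 117.68 mm²) is removed, clipping the outline — area = 53.78 mm²; (rotated 80° about Z; rotation is an isometry so areas/perimeters/island counts are preserved). Overall, the cross-section is a single solid region. Net area = 53.78 mm².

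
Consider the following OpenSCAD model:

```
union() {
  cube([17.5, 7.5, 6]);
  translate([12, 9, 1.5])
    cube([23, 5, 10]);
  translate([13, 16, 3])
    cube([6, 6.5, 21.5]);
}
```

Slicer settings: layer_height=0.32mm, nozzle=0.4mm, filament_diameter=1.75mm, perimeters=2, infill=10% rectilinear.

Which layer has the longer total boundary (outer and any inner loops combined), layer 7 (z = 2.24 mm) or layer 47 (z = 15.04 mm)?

Layer 7 (z = 2.24): the cube is present — its section is the full 17.5×7.5 rectangle (perimeter 50.00 mm); the cube at (12, 9) (footprint 23×5) is included at this height (perimeter 56.00 mm); the cube at (13, 16) is not intersected at this z (z outside [3, 24.5]); Combining (union): the 2 present regions are separate (no shared area or edge), so areas and boundary lengths simply add and each stays a separate island — boundary = 106.00 mm. So its perimeter = 106.00 mm. Layer 47 (z = 15.04): the cube does not reach this height (z outside [0, 6]); the cube at (12, 9) is not intersected at this z (z outside [1.5, 11.5]); the cube at (13, 16) is present — its section is the full 6×6.5 rectangle (perimeter 25.00 mm); Combining (union): only the 6×6.5 cube at (13, 16) is present, so the union is just that shape — boundary = 25.00 mm. So its perimeter = 25.00 mm. Layer 7 is larger (106.00 vs 25.00 mm).

layer 7 (z = 2.24 mm)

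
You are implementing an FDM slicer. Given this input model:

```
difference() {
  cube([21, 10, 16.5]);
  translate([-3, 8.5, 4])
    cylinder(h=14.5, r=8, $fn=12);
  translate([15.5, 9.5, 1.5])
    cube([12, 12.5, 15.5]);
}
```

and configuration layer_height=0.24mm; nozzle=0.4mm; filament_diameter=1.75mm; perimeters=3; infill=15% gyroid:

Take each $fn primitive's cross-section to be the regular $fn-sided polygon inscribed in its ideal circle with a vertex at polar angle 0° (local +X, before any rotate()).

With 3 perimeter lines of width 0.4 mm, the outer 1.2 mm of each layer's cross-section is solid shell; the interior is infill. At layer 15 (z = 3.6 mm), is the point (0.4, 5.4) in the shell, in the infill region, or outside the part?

At z = 3.6 mm: the cube is present — its section is the full 21×10 rectangle; the cylinder at (-3, 8.5) is absent (z outside [4, 18.5]); the cube at (15.5, 9.5) is present — its section is the full 12×12.5 rectangle; Taking the first minus the rest: starting from the 21×10 cube, the 12×12.5 cube at (15.5, 9.5) partially overlaps it — only the 2.75 mm² overlap (of its 150.00 mm²) is removed, clipping the outline — 1 connected region. Overall, the cross-section is a single solid region. The nearest boundary edge runs (0.00, 0.00)→(0.00, 10.00); distance from the point to it = 0.40 mm. The point is inside the cross-section, 0.40 mm from the nearest boundary — within the 1.2 mm shell band (3 × 0.4).

shell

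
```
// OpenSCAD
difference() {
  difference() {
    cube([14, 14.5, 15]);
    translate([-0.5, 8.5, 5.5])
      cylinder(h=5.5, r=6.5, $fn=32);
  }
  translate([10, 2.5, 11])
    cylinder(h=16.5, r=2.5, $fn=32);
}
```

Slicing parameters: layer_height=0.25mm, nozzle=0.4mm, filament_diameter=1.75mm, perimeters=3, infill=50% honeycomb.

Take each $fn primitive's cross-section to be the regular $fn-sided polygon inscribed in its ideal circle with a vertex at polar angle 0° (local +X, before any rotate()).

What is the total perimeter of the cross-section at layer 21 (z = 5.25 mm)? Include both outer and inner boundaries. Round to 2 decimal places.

At z = 5.25 mm: the cube is present — its section is the full 14×14.5 rectangle (perimeter 57.00 mm); the cylinder at (-0.5, 8.5) does not reach this height (z outside [5.5, 11]); Taking the first minus the rest: none of the subtracted shapes is present at this height, so the 14×14.5 cube is unchanged — boundary = 57.00 mm; the cylinder at (10, 2.5) is absent (z outside [11, 27.5]); Subtracting the remaining from the first: none of the subtracted shapes is present at this height, so the result so far is unchanged — boundary = 57.00 mm. Overall, the cross-section is a single solid region. Total boundary length (outer) = 57.00 mm.

57.00 mm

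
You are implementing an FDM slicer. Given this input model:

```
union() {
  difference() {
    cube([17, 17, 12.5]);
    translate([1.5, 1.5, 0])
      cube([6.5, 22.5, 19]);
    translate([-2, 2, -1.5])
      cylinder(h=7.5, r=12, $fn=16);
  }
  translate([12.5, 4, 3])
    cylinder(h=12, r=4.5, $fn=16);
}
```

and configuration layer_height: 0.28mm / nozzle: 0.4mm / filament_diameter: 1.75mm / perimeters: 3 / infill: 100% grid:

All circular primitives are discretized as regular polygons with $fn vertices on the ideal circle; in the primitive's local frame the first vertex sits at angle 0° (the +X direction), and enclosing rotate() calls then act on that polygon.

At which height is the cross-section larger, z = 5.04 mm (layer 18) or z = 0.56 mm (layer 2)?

layer 18 (z = 5.04 mm)

Layer 18 (z = 5.04): the cube is present — its section is the full 17×17 rectangle (area 289.00 mm²); the cube at (1.5, 1.5) (footprint 6.5×22.5) is included at this height (area 146.25 mm²); the r=12 cylinder at (-2, 2) contributes a regular 16-gon of circumradius 12 (area = (16/2)·12.000²·sin(360°/16) = 440.85 mm²); Taking the first minus the rest: starting from the 17×17 cube (289.00 mm²), the 6.5×22.5 cube at (1.5, 1.5) partially overlaps it — only the 100.75 mm² overlap (of its 146.25 mm²) is removed, clipping the outline; the r=12 cylinder at (-2, 2) partially overlaps it — only the 41.50 mm² overlap (of its 440.85 mm²) is removed, clipping the outline — area = 146.75 mm²; the r=4.5 cylinder at (12.5, 4) contributes a regular 16-gon of circumradius 4.5 (area = (16/2)·4.500²·sin(360°/16) = 61.99 mm²); Combining (union): the regions partially overlap — summed areas 208.74 mm² minus the doubly-counted overlap 53.80 mm² gives 154.94 mm² — area = 154.94 mm². So its area = 154.94 mm². Layer 2 (z = 0.56): the cube (footprint 17×17) is included at this height (area 289.00 mm²); the cube at (1.5, 1.5) is present — its section is the full 6.5×22.5 rectangle (area 146.25 mm²); the cylinder at (-2, 2): section is a regular 16-gon, circumradius r=12 (area = (16/2)·12.000²·sin(360°/16) = 440.85 mm²); Taking the first minus the rest: starting from the 17×17 cube (289.00 mm²), the 6.5×22.5 cube at (1.5, 1.5) partially overlaps it — only the 100.75 mm² overlap (of its 146.25 mm²) is removed, clipping the outline; the r=12 cylinder at (-2, 2) partially overlaps it — only the 41.50 mm² overlap (of its 440.85 mm²) is removed, clipping the outline — area = 146.75 mm²; the cylinder at (12.5, 4) does not reach this height (z outside [3, 15]); Combining (union): only that combined region is present, so the union is just that shape — area = 146.75 mm². So its area = 146.75 mm². Layer 18 is larger (154.94 vs 146.75 mm²).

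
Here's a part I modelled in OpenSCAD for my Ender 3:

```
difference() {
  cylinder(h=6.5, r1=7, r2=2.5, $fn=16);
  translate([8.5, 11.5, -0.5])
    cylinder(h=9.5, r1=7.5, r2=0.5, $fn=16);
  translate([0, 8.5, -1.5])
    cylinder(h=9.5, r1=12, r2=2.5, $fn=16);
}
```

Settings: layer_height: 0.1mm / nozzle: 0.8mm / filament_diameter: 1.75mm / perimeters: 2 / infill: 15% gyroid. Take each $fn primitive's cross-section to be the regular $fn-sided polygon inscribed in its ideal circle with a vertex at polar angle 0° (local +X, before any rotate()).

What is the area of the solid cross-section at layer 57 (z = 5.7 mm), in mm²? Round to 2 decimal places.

28.55 mm²

At z = 5.7 mm: the cone: at t=0.877 of its height the radius interpolates to r₁+(r₂−r₁)t = 3.054, giving a regular 16-gon of that circumradius (area = (16/2)·3.054²·sin(360°/16) = 28.55 mm²); the cone at (8.5, 11.5) contributes a regular 16-gon of circumradius 2.932 (interpolated between r1=7.5 and r2=0.5 at t=0.653) (area = (16/2)·2.932²·sin(360°/16) = 26.31 mm²); the cone at (0, 8.5) contributes a regular 16-gon of circumradius 4.800 (interpolated between r1=12 and r2=2.5 at t=0.758) (area = (16/2)·4.800²·sin(360°/16) = 70.54 mm²); After the difference (first − rest): starting from the cone (28.55 mm²), the cone at (8.5, 11.5) misses the remaining region (no effect); the cone at (0, 8.5) misses the remaining region (no effect) — area = 28.55 mm². Overall, the cross-section is a single solid region. Net area = 28.55 mm².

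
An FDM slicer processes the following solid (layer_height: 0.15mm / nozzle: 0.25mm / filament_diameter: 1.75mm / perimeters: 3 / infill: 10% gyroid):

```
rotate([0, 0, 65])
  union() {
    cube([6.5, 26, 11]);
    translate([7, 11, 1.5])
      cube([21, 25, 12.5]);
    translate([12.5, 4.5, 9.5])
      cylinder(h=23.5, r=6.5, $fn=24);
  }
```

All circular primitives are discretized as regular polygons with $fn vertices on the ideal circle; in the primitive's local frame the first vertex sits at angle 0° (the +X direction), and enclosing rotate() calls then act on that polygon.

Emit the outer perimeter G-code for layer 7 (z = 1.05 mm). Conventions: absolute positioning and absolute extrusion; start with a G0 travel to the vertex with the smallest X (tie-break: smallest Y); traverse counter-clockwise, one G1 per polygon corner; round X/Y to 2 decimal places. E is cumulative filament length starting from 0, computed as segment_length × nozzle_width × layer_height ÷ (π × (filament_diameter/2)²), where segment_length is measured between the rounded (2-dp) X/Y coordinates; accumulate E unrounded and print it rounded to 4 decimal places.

At z = 1.05 mm: the cube (footprint 6.5×26) is included at this height; the cube at (7, 11) does not reach this height (z outside [1.5, 14]); the cylinder at (12.5, 4.5) is absent (z outside [9.5, 33]); Taking the union: only the 6.5×26 cube is present, so the union is just that shape — 1 connected region; (rotated 65° about Z; rotation is an isometry so areas/perimeters/island counts are preserved). The outline is a single polygon with 4 vertices. Extrusion per mm of travel: 0.25 × 0.15 / (π × 0.875²) = 0.015591. Accumulating E over each segment gives final E = 1.0134.

G0 X-23.56 Y10.99 Z1.05
G1 X0.00 Y0.00 E0.4053
G1 X2.75 Y5.89 E0.5067
G1 X-20.82 Y16.88 E0.9121
G1 X-23.56 Y10.99 E1.0134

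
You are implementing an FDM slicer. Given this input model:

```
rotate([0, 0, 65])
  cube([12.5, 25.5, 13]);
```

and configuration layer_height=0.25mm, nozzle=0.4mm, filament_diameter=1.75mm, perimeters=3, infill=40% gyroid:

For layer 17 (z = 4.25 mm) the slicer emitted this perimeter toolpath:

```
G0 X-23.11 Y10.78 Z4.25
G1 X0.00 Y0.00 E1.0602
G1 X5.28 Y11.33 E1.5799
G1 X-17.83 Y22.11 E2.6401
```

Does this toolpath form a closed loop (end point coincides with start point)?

no

Start point (G0): (-23.11, 10.78). End point (last G1): the path does not return to the start — open.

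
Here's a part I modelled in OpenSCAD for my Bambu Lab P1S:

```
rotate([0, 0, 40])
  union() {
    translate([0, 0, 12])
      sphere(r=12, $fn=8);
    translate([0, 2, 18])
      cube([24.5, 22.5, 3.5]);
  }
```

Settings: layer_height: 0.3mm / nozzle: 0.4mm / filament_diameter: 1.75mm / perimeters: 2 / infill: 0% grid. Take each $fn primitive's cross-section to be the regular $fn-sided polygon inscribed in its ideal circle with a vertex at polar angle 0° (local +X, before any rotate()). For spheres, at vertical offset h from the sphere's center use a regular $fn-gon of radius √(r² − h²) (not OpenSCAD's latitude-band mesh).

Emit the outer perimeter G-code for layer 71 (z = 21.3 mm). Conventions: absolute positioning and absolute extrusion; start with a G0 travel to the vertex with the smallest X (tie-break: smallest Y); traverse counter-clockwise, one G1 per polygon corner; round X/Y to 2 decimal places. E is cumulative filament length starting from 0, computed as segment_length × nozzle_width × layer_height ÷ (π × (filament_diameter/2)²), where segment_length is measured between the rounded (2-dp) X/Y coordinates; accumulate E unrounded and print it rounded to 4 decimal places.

G0 X-15.75 Y18.77 Z21.30
G1 X-4.87 Y5.81 E0.8442
G1 X-7.55 Y0.66 E1.1339
G1 X-5.81 Y-4.87 E1.4231
G1 X-0.66 Y-7.55 E1.7127
G1 X4.87 Y-5.81 E2.0020
G1 X7.55 Y-0.66 E2.2916
G1 X5.81 Y4.87 E2.5808
G1 X3.89 Y5.87 E2.6888
G1 X17.48 Y17.28 E3.5741
G1 X3.02 Y34.52 E4.6967
G1 X-15.75 Y18.77 E5.9191

At z = 21.3 mm: the sphere: section is a regular 8-gon, circumradius = √(r²−h²) = √(12²−9.3²) = 7.584; the 24.5×22.5 cube at (0, 2) contributes its full rectangle; Merging all regions: the regions partially overlap (shared area 26.33 mm²), so overlapping operands fuse into one piece — 1 connected region; (rotated 40° about Z; rotation is an isometry so areas/perimeters/island counts are preserved). The outline is a single polygon with 11 vertices. Extrusion per mm of travel: 0.4 × 0.3 / (π × 0.875²) = 0.049890. Accumulating E over each segment gives final E = 5.9191.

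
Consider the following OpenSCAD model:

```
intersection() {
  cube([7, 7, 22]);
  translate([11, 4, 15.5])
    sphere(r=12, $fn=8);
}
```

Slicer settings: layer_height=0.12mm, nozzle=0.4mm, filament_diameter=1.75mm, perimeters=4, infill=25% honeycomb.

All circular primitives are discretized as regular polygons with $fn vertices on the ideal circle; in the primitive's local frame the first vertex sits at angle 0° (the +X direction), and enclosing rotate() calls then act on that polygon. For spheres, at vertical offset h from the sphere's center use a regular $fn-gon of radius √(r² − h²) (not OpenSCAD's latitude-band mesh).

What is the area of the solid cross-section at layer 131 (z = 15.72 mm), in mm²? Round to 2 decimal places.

At z = 15.72 mm: the cube (footprint 7×7) is included at this height (area 49.00 mm²); the sphere at (11, 4): section is a regular 8-gon, circumradius = √(r²−h²) = √(12²−0.22²) = 11.998 (area = (8/2)·11.998²·sin(360°/8) = 407.16 mm²); After intersecting: the r=12 sphere at (11, 4) partially overlaps the 7×7 cube; clipping to the common part keeps 48.40 mm² — area = 48.40 mm². Overall, the cross-section is a single solid region. Net area = 48.40 mm².

48.40 mm²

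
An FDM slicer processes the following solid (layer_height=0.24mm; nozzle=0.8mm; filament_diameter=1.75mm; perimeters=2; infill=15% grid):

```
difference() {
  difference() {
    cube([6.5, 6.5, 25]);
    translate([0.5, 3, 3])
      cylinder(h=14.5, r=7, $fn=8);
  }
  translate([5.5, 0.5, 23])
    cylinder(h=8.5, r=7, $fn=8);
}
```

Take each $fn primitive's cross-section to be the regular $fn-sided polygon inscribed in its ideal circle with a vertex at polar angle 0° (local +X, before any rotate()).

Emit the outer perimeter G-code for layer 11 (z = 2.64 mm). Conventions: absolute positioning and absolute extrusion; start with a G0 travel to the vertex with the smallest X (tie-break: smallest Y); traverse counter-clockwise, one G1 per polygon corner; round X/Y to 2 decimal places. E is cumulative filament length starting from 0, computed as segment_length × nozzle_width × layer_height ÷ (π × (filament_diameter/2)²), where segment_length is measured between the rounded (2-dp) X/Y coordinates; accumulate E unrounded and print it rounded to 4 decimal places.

G0 X0.00 Y0.00 Z2.64
G1 X6.50 Y0.00 E0.5189
G1 X6.50 Y6.50 E1.0377
G1 X0.00 Y6.50 E1.5566
G1 X0.00 Y0.00 E2.0754

At z = 2.64 mm: the 6.5×6.5 cube contributes its full rectangle; the cylinder at (0.5, 3) is absent (z outside [3, 17.5]); After the difference (first − rest): none of the subtracted shapes is present at this height, so the 6.5×6.5 cube is unchanged — 1 connected region; the cylinder at (5.5, 0.5) is absent (z outside [23, 31.5]); Taking the first minus the rest: none of the subtracted shapes is present at this height, so that combined region is unchanged — 1 connected region. The outline is a single polygon with 4 vertices. Extrusion per mm of travel: 0.8 × 0.24 / (π × 0.875²) = 0.079824. Accumulating E over each segment gives final E = 2.0754.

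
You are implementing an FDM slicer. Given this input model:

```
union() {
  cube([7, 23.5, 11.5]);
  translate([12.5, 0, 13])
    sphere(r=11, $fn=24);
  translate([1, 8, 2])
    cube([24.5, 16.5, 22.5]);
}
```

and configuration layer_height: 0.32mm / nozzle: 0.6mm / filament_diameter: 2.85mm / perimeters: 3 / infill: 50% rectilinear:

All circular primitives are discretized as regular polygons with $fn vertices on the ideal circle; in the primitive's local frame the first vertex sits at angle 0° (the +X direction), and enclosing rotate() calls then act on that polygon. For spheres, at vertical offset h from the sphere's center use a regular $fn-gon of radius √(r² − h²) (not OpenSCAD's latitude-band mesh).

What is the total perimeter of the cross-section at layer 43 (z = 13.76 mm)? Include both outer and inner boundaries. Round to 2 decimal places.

119.46 mm

At z = 13.76 mm: the cube does not reach this height (z outside [0, 11.5]); the r=11 sphere at (12.5, 0) slices to a regular 24-gon of circumradius 10.974 (√(r²−h²) with h=0.76 from center) (perimeter = 2·24·10.974·sin(180°/24) = 68.75 mm); the 24.5×16.5 cube at (1, 8) contributes its full rectangle (perimeter 82.00 mm); Combining (union): the regions partially overlap (shared area 29.64 mm²), so the edge portions inside another operand are dropped and the merged outline is re-measured after clipping — boundary = 119.46 mm. Overall, the cross-section is a single solid region. Total boundary length (outer) = 119.46 mm.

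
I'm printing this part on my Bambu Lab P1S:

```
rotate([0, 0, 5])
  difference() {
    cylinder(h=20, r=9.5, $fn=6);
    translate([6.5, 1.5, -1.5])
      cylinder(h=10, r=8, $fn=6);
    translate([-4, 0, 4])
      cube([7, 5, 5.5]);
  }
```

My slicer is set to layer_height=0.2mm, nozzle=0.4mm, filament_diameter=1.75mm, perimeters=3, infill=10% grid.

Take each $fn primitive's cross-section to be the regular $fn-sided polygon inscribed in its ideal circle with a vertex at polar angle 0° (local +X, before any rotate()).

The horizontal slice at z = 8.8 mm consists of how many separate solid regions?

At z = 8.8 mm: the cylinder: section is a regular 6-gon, circumradius r=9.5; the cylinder at (6.5, 1.5) does not reach this height (z outside [-1.5, 8.5]); the cube at (-4, 0) is present — its section is the full 7×5 rectangle; Taking the first minus the rest: starting from the r=9.5 cylinder, the 7×5 cube at (-4, 0) lies wholly inside it (removes its full 35.00 mm² and its 24.00 mm outline becomes a hole wall) — 1 connected region with 1 hole; (rotated 5° about Z; rotation is an isometry so areas/perimeters/island counts are preserved). The result has 1 disconnected region.

1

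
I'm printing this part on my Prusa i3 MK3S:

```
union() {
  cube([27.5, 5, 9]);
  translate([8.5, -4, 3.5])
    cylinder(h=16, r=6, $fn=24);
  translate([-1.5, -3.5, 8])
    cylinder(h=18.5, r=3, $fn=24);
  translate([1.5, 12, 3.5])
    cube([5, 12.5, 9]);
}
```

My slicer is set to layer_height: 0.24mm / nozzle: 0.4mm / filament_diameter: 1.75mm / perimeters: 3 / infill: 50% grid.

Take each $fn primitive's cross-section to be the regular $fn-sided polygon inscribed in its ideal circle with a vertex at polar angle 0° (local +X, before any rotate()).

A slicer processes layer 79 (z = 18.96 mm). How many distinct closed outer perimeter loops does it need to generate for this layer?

2

At z = 18.96 mm: the cube is absent (z outside [0, 9]); the r=6 cylinder at (8.5, -4) gives a regular 24-gon of circumradius 6 (constant along its height); the cylinder at (-1.5, -3.5): section is a regular 24-gon, circumradius r=3; the cube at (1.5, 12) does not reach this height (z outside [3.5, 12.5]); Combining (union): the 2 present regions are separate (no shared area or edge), so areas and boundary lengths simply add and each stays a separate island — 2 connected regions. The result has 2 disconnected regions.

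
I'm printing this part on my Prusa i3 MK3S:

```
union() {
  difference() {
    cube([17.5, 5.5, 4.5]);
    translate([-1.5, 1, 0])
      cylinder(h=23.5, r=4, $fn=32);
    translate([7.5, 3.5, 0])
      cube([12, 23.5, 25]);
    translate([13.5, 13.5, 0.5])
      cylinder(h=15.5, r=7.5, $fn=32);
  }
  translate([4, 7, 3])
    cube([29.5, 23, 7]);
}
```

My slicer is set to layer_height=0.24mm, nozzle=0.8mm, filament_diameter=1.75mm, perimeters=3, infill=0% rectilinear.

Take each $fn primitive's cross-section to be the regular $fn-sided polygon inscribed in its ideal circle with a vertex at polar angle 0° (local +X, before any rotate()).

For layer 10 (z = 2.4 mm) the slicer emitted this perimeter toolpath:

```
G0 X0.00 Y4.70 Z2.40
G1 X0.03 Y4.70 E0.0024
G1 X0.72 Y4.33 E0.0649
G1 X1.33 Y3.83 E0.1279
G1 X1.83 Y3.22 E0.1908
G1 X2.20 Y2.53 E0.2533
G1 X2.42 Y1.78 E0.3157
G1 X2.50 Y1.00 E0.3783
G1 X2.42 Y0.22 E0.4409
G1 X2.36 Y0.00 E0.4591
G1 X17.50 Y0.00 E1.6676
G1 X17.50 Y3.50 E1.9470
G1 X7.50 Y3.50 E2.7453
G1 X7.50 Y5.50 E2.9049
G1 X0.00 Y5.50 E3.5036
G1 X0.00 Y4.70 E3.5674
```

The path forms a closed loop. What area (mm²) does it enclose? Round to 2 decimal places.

67.15 mm²

Apply the shoelace formula to the sequence of (X, Y) vertices; enclosed area = 67.15 mm².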